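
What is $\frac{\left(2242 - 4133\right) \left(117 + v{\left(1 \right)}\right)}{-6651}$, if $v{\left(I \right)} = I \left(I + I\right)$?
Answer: $\frac{225029}{6651} \approx 33.834$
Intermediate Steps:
$v{\left(I \right)} = 2 I^{2}$ ($v{\left(I \right)} = I 2 I = 2 I^{2}$)
$\frac{\left(2242 - 4133\right) \left(117 + v{\left(1 \right)}\right)}{-6651} = \frac{\left(2242 - 4133\right) \left(117 + 2 \cdot 1^{2}\right)}{-6651} = - 1891 \left(117 + 2 \cdot 1\right) \left(- \frac{1}{6651}\right) = - 1891 \left(117 + 2\right) \left(- \frac{1}{6651}\right) = \left(-1891\right) 119 \left(- \frac{1}{6651}\right) = \left(-225029\right) \left(- \frac{1}{6651}\right) = \frac{225029}{6651}$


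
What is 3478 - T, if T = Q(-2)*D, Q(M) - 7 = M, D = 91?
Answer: 3023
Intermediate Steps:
Q(M) = 7 + M
T = 455 (T = (7 - 2)*91 = 5*91 = 455)
3478 - T = 3478 - 1*455 = 3478 - 455 = 3023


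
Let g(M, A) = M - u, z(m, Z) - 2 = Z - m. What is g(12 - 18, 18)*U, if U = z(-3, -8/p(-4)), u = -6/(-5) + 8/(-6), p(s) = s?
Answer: -616/15 ≈ -41.067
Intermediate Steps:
u = -2/15 (u = -6*(-⅕) + 8*(-⅙) = 6/5 - 4/3 = -2/15 ≈ -0.13333)
z(m, Z) = 2 + Z - m (z(m, Z) = 2 + (Z - m) = 2 + Z - m)
g(M, A) = 2/15 + M (g(M, A) = M - 1*(-2/15) = M + 2/15 = 2/15 + M)
U = 7 (U = 2 - 8/(-4) - 1*(-3) = 2 - 8*(-¼) + 3 = 2 + 2 + 3 = 7)
g(12 - 18, 18)*U = (2/15 + (12 - 18))*7 = (2/15 - 6)*7 = -88/15*7 = -616/15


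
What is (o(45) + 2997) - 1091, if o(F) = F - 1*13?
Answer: 1938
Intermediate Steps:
o(F) = -13 + F (o(F) = F - 13 = -13 + F)
(o(45) + 2997) - 1091 = ((-13 + 45) + 2997) - 1091 = (32 + 2997) - 1091 = 3029 - 1091 = 1938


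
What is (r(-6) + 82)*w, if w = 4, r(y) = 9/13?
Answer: 4300/13 ≈ 330.77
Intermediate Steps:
r(y) = 9/13 (r(y) = 9*(1/13) = 9/13)
(r(-6) + 82)*w = (9/13 + 82)*4 = (1075/13)*4 = 4300/13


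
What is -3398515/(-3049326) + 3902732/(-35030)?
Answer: -5890826089091/53408944890 ≈ -110.30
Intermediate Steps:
-3398515/(-3049326) + 3902732/(-35030) = -3398515*(-1/3049326) + 3902732*(-1/35030) = 3398515/3049326 - 1951366/17515 = -5890826089091/53408944890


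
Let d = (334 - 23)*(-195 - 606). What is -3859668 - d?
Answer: -3610557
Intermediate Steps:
d = -249111 (d = 311*(-801) = -249111)
-3859668 - d = -3859668 - 1*(-249111) = -3859668 + 249111 = -3610557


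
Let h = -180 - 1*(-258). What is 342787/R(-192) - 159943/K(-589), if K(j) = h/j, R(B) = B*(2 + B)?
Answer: 190926510797/158080 ≈ 1.2078e+6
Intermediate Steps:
h = 78 (h = -180 + 258 = 78)
K(j) = 78/j
342787/R(-192) - 159943/K(-589) = 342787/((-192*(2 - 192))) - 159943/(78/(-589)) = 342787/((-192*(-190))) - 159943/(78*(-1/589)) = 342787/36480 - 159943/(-78/589) = 342787*(1/36480) - 159943*(-589/78) = 342787/36480 + 94206427/78 = 190926510797/158080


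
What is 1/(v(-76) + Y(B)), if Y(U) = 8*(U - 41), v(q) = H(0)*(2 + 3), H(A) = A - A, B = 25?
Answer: -1/128 ≈ -0.0078125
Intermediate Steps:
H(A) = 0
v(q) = 0 (v(q) = 0*(2 + 3) = 0*5 = 0)
Y(U) = -328 + 8*U (Y(U) = 8*(-41 + U) = -328 + 8*U)
1/(v(-76) + Y(B)) = 1/(0 + (-328 + 8*25)) = 1/(0 + (-328 + 200)) = 1/(0 - 128) = 1/(-128) = -1/128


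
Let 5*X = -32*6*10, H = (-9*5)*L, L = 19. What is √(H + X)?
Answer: I*√1239 ≈ 35.199*I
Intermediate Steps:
H = -855 (H = -9*5*19 = -45*19 = -855)
X = -384 (X = (-32*6*10)/5 = (-192*10)/5 = (⅕)*(-1920) = -384)
√(H + X) = √(-855 - 384) = √(-1239) = I*√1239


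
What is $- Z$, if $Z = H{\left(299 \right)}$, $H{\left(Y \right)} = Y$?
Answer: $-299$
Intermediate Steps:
$Z = 299$
$- Z = \left(-1\right) 299 = -299$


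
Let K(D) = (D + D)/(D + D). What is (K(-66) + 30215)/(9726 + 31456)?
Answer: 15108/20591 ≈ 0.73372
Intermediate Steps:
K(D) = 1 (K(D) = (2*D)/((2*D)) = (2*D)*(1/(2*D)) = 1)
(K(-66) + 30215)/(9726 + 31456) = (1 + 30215)/(9726 + 31456) = 30216/41182 = 30216*(1/41182) = 15108/20591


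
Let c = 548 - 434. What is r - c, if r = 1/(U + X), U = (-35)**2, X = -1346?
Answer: -13795/121 ≈ -114.01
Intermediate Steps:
c = 114
U = 1225
r = -1/121 (r = 1/(1225 - 1346) = 1/(-121) = -1/121 ≈ -0.0082645)
r - c = -1/121 - 1*114 = -1/121 - 114 = -13795/121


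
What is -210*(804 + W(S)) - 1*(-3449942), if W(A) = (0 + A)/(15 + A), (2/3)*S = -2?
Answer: 6562309/2 ≈ 3.2812e+6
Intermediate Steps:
S = -3 (S = (3/2)*(-2) = -3)
W(A) = A/(15 + A)
-210*(804 + W(S)) - 1*(-3449942) = -210*(804 - 3/(15 - 3)) - 1*(-3449942) = -210*(804 - 3/12) + 3449942 = -210*(804 - 3*1/12) + 3449942 = -210*(804 - ¼) + 3449942 = -210*3215/4 + 3449942 = -337575/2 + 3449942 = 6562309/2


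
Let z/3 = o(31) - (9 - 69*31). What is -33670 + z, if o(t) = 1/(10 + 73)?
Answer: -2264237/83 ≈ -27280.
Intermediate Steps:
o(t) = 1/83
z = 530373/83 (z = 3*(1/83 - (9 - 69*31)) = 3*(1/83 - (9 - 2139)) = 3*(1/83 - 1*(-2130)) = 3*(1/83 + 2130) = 3*(176791/83) = 530373/83 ≈ 6390.0)
-33670 + z = -33670 + 530373/83 = -2264237/83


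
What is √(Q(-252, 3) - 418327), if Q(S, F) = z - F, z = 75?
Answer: I*√418255 ≈ 646.73*I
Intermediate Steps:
Q(S, F) = 75 - F
√(Q(-252, 3) - 418327) = √((75 - 1*3) - 418327) = √((75 - 3) - 418327) = √(72 - 418327) = √(-418255) = I*√418255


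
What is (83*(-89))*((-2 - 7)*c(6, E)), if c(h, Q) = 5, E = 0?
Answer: 332415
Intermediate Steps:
(83*(-89))*((-2 - 7)*c(6, E)) = (83*(-89))*((-2 - 7)*5) = -(-66483)*5 = -7387*(-45) = 332415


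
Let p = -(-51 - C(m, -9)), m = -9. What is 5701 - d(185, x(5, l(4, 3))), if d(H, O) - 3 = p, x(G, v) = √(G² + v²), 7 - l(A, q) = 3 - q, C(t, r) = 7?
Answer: 5640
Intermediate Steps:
l(A, q) = 4 + q (l(A, q) = 7 - (3 - q) = 7 + (-3 + q) = 4 + q)
p = 58 (p = -(-51 - 1*7) = -(-51 - 7) = -1*(-58) = 58)
d(H, O) = 61 (d(H, O) = 3 + 58 = 61)
5701 - d(185, x(5, l(4, 3))) = 5701 - 1*61 = 5701 - 61 = 5640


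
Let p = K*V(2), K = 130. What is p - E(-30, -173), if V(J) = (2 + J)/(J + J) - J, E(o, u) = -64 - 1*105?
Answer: 39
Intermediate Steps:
E(o, u) = -169 (E(o, u) = -64 - 105 = -169)
V(J) = -J + (2 + J)/(2*J) (V(J) = (2 + J)/((2*J)) - J = (2 + J)*(1/(2*J)) - J = (2 + J)/(2*J) - J = -J + (2 + J)/(2*J))
p = -130 (p = 130*(½ + 1/2 - 1*2) = 130*(½ + ½ - 2) = 130*(-1) = -130)
p - E(-30, -173) = -130 - 1*(-169) = -130 + 169 = 39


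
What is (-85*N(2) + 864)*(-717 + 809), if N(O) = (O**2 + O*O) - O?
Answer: 32568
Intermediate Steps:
N(O) = -O + 2*O**2 (N(O) = (O**2 + O**2) - O = 2*O**2 - O = -O + 2*O**2)
(-85*N(2) + 864)*(-717 + 809) = (-170*(-1 + 2*2) + 864)*(-717 + 809) = (-170*(-1 + 4) + 864)*92 = (-170*3 + 864)*92 = (-85*6 + 864)*92 = (-510 + 864)*92 = 354*92 = 32568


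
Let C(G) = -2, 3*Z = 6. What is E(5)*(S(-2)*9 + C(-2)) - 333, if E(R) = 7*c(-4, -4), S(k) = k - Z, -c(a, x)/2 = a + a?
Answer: -4589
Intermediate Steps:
Z = 2 (Z = (1/3)*6 = 2)
c(a, x) = -4*a (c(a, x) = -2*(a + a) = -4*a)
S(k) = -2 + k (S(k) = k - 1*2 = k - 2 = -2 + k)
E(R) = 112 (E(R) = 7*(-4*(-4)) = 7*16 = 112)
E(5)*(S(-2)*9 + C(-2)) - 333 = 112*((-2 - 2)*9 - 2) - 333 = 112*(-4*9 - 2) - 333 = 112*(-36 - 2) - 333 = 112*(-38) - 333 = -4256 - 333 = -4589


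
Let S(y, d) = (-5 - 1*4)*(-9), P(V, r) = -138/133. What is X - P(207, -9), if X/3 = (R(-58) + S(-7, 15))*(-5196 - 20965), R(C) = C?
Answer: -240079359/133 ≈ -1.8051e+6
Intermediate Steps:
P(V, r) = -138/133 (P(V, r) = -138*1/133 = -138/133)
S(y, d) = 81 (S(y, d) = (-5 - 4)*(-9) = -9*(-9) = 81)
X = -1805109 (X = 3*((-58 + 81)*(-5196 - 20965)) = 3*(23*(-26161)) = 3*(-601703) = -1805109)
X - P(207, -9) = -1805109 - 1*(-138/133) = -1805109 + 138/133 = -240079359/133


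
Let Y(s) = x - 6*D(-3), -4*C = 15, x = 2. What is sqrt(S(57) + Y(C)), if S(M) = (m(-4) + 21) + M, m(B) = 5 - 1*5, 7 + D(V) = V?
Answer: 2*sqrt(35) ≈ 11.832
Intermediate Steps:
C = -15/4 (C = -1/4*15 = -15/4 ≈ -3.7500)
D(V) = -7 + V
m(B) = 0 (m(B) = 5 - 5 = 0)
S(M) = 21 + M (S(M) = (0 + 21) + M = 21 + M)
Y(s) = 62 (Y(s) = 2 - 6*(-7 - 3) = 2 - 6*(-10) = 2 + 60 = 62)
sqrt(S(57) + Y(C)) = sqrt((21 + 57) + 62) = sqrt(78 + 62) = sqrt(140) = 2*sqrt(35)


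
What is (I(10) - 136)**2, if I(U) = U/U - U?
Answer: 21025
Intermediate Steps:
I(U) = 1 - U
(I(10) - 136)**2 = ((1 - 1*10) - 136)**2 = ((1 - 10) - 136)**2 = (-9 - 136)**2 = (-145)**2 = 21025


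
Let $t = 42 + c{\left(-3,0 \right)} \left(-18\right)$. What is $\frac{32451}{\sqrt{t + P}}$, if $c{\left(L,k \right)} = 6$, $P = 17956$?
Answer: $\frac{32451 \sqrt{17890}}{17890} \approx 242.62$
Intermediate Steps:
$t = -66$ ($t = 42 + 6 \left(-18\right) = 42 - 108 = -66$)
$\frac{32451}{\sqrt{t + P}} = \frac{32451}{\sqrt{-66 + 17956}} = \frac{32451}{\sqrt{17890}} = 32451 \frac{\sqrt{17890}}{17890} = \frac{32451 \sqrt{17890}}{17890}$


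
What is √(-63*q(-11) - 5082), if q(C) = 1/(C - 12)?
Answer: I*√2686929/23 ≈ 71.269*I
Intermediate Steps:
q(C) = 1/(-12 + C)
√(-63*q(-11) - 5082) = √(-63/(-12 - 11) - 5082) = √(-63/(-23) - 5082) = √(-63*(-1/23) - 5082) = √(63/23 - 5082) = √(-116823/23) = I*√2686929/23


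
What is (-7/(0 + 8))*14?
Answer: -49/4 ≈ -12.250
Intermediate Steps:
(-7/(0 + 8))*14 = (-7/8)*14 = ((⅛)*(-7))*14 = -7/8*14 = -49/4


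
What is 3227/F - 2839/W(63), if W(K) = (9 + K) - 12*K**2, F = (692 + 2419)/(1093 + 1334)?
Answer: 124154682551/49315572 ≈ 2517.6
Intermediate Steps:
F = 1037/809 (F = 3111/2427 = 3111*(1/2427) = 1037/809 ≈ 1.2818)
W(K) = 9 + K - 12*K**2
3227/F - 2839/W(63) = 3227/(1037/809) - 2839/(9 + 63 - 12*63**2) = 3227*(809/1037) - 2839/(9 + 63 - 12*3969) = 2610643/1037 - 2839/(9 + 63 - 47628) = 2610643/1037 - 2839/(-47556) = 2610643/1037 - 2839*(-1/47556) = 2610643/1037 + 2839/47556 = 124154682551/49315572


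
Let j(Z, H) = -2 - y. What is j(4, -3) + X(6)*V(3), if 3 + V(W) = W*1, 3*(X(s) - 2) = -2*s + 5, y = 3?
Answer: -5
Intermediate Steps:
j(Z, H) = -5 (j(Z, H) = -2 - 1*3 = -2 - 3 = -5)
X(s) = 11/3 - 2*s/3 (X(s) = 2 + (-2*s + 5)/3 = 2 + (5 - 2*s)/3 = 2 + (5/3 - 2*s/3) = 11/3 - 2*s/3)
V(W) = -3 + W (V(W) = -3 + W*1 = -3 + W)
j(4, -3) + X(6)*V(3) = -5 + (11/3 - 2/3*6)*(-3 + 3) = -5 + (11/3 - 4)*0 = -5 - 1/3*0 = -5 + 0 = -5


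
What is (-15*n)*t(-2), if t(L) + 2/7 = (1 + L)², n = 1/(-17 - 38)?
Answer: 15/77 ≈ 0.19481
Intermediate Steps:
n = -1/55 (n = 1/(-55) = -1/55 ≈ -0.018182)
t(L) = -2/7 + (1 + L)²
(-15*n)*t(-2) = (-15*(-1/55))*(-2/7 + (1 - 2)²) = 3*(-2/7 + (-1)²)/11 = 3*(-2/7 + 1)/11 = (3/11)*(5/7) = 15/77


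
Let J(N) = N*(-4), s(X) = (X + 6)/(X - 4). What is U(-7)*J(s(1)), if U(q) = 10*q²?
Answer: 13720/3 ≈ 4573.3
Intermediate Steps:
s(X) = (6 + X)/(-4 + X)
J(N) = -4*N
U(-7)*J(s(1)) = (10*(-7)²)*(-4*(6 + 1)/(-4 + 1)) = (10*49)*(-4*7/(-3)) = 490*(-(-4)*7/3) = 490*(-4*(-7/3)) = 490*(28/3) = 13720/3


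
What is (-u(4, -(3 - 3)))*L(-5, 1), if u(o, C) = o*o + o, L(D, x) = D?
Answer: 100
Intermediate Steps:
u(o, C) = o + o² (u(o, C) = o² + o = o + o²)
(-u(4, -(3 - 3)))*L(-5, 1) = -4*(1 + 4)*(-5) = -4*5*(-5) = -1*20*(-5) = -20*(-5) = 100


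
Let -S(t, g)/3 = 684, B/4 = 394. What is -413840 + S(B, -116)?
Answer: -415892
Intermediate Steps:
B = 1576 (B = 4*394 = 1576)
S(t, g) = -2052 (S(t, g) = -3*684 = -2052)
-413840 + S(B, -116) = -413840 - 2052 = -415892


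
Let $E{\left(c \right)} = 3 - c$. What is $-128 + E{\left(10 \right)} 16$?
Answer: $-240$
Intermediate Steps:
$-128 + E{\left(10 \right)} 16 = -128 + \left(3 - 10\right) 16 = -128 - 112 = -240$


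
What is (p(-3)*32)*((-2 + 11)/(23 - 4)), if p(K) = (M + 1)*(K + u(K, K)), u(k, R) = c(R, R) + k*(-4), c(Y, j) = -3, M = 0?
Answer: 1728/19 ≈ 90.947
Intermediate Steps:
u(k, R) = -3 - 4*k (u(k, R) = -3 + k*(-4) = -3 - 4*k)
p(K) = -3 - 3*K (p(K) = (0 + 1)*(K + (-3 - 4*K)) = 1*(-3 - 3*K) = -3 - 3*K)
(p(-3)*32)*((-2 + 11)/(23 - 4)) = ((-3 - 3*(-3))*32)*((-2 + 11)/(23 - 4)) = ((-3 + 9)*32)*(9/19) = (6*32)*(9*(1/19)) = 192*(9/19) = 1728/19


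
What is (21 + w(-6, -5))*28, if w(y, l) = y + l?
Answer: 280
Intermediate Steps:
w(y, l) = l + y
(21 + w(-6, -5))*28 = (21 + (-5 - 6))*28 = (21 - 11)*28 = 10*28 = 280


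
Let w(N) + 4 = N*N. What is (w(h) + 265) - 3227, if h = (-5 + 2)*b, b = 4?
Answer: -2822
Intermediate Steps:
h = -12 (h = (-5 + 2)*4 = -3*4 = -12)
w(N) = -4 + N² (w(N) = -4 + N*N = -4 + N²)
(w(h) + 265) - 3227 = ((-4 + (-12)²) + 265) - 3227 = ((-4 + 144) + 265) - 3227 = (140 + 265) - 3227 = 405 - 3227 = -2822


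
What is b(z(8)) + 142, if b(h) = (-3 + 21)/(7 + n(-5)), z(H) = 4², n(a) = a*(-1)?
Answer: 287/2 ≈ 143.50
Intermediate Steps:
n(a) = -a
z(H) = 16
b(h) = 3/2 (b(h) = (-3 + 21)/(7 - 1*(-5)) = 18/(7 + 5) = 18/12 = 18*(1/12) = 3/2)
b(z(8)) + 142 = 3/2 + 142 = 287/2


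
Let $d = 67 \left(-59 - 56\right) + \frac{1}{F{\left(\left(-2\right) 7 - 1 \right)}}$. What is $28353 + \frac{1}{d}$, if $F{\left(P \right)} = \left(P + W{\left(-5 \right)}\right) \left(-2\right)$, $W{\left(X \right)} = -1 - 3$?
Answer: $\frac{8301446479}{292789} \approx 28353.0$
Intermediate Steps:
$W{\left(X \right)} = -4$
$F{\left(P \right)} = 8 - 2 P$ ($F{\left(P \right)} = \left(P - 4\right) \left(-2\right) = \left(-4 + P\right) \left(-2\right) = 8 - 2 P$)
$d = - \frac{292789}{38}$ ($d = 67 \left(-59 - 56\right) + \frac{1}{8 - 2 \left(\left(-2\right) 7 - 1\right)} = 67 \left(-115\right) + \frac{1}{8 - 2 \left(-14 - 1\right)} = -7705 + \frac{1}{8 - -30} = -7705 + \frac{1}{8 + 30} = -7705 + \frac{1}{38} = - \frac{292789}{38} \approx -7705.0$)
$28353 + \frac{1}{d} = 28353 + \frac{1}{- \frac{292789}{38}} = 28353 - \frac{38}{292789} = \frac{8301446479}{292789}$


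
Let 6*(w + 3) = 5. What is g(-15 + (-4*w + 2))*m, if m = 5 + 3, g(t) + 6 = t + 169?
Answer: 3808/3 ≈ 1269.3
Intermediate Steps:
w = -13/6 (w = -3 + (⅙)*5 = -3 + ⅚ = -13/6 ≈ -2.1667)
g(t) = 163 + t (g(t) = -6 + (t + 169) = -6 + (169 + t) = 163 + t)
m = 8
g(-15 + (-4*w + 2))*m = (163 + (-15 + (-4*(-13/6) + 2)))*8 = (163 + (-15 + (26/3 + 2)))*8 = (163 + (-15 + 32/3))*8 = (163 - 13/3)*8 = (476/3)*8 = 3808/3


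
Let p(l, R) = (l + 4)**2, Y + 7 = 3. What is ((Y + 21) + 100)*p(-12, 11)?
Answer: 7488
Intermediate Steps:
Y = -4 (Y = -7 + 3 = -4)
p(l, R) = (4 + l)**2
((Y + 21) + 100)*p(-12, 11) = ((-4 + 21) + 100)*(4 - 12)**2 = (17 + 100)*(-8)**2 = 117*64 = 7488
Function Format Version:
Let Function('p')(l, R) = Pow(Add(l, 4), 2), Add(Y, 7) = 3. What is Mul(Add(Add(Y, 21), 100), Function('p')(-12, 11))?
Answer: 7488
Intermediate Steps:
Y = -4 (Y = Add(-7, 3) = -4)
Function('p')(l, R) = Pow(Add(4, l), 2)
Mul(Add(Add(Y, 21), 100), Function('p')(-12, 11)) = Mul(Add(Add(-4, 21), 100), Pow(Add(4, -12), 2)) = Mul(Add(17, 100), Pow(-8, 2)) = Mul(117, 64) = 7488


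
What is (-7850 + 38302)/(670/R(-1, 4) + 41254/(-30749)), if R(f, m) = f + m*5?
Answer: 4447750603/4954501 ≈ 897.72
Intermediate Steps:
R(f, m) = f + 5*m
(-7850 + 38302)/(670/R(-1, 4) + 41254/(-30749)) = (-7850 + 38302)/(670/(-1 + 5*4) + 41254/(-30749)) = 30452/(670/(-1 + 20) + 41254*(-1/30749)) = 30452/(670/19 - 41254/30749) = 30452/(19818004/584231) = 30452*(584231/19818004) = 4447750603/4954501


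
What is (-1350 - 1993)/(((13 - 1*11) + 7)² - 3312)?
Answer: 3343/3231 ≈ 1.0347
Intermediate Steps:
(-1350 - 1993)/(((13 - 1*11) + 7)² - 3312) = -3343/(((13 - 11) + 7)² - 3312) = -3343/((2 + 7)² - 3312) = -3343/(9² - 3312) = -3343/(81 - 3312) = -3343/(-3231) = -3343*(-1/3231) = 3343/3231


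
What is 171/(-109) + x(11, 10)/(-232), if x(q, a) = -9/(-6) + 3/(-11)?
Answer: -875727/556336 ≈ -1.5741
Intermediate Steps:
x(q, a) = 27/22 (x(q, a) = -9*(-⅙) + 3*(-1/11) = 3/2 - 3/11 = 27/22)
171/(-109) + x(11, 10)/(-232) = 171/(-109) + (27/22)/(-232) = 171*(-1/109) + (27/22)*(-1/232) = -171/109 - 27/5104 = -875727/556336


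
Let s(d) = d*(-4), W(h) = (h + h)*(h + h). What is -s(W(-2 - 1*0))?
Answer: 64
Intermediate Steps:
W(h) = 4*h² (W(h) = (2*h)*(2*h) = 4*h²)
s(d) = -4*d
-s(W(-2 - 1*0)) = -(-4)*4*(-2 - 1*0)² = -(-4)*4*(-2 + 0)² = -(-4)*4*(-2)² = -(-4)*4*4 = -(-4)*16 = -1*(-64) = 64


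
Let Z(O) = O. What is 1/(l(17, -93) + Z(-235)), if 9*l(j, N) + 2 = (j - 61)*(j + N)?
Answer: 3/409 ≈ 0.0073350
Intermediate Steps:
l(j, N) = -2/9 + (-61 + j)*(N + j)/9 (l(j, N) = -2/9 + ((j - 61)*(j + N))/9 = -2/9 + ((-61 + j)*(N + j))/9 = -2/9 + (-61 + j)*(N + j)/9)
1/(l(17, -93) + Z(-235)) = 1/((-2/9 - 61/9*(-93) - 61/9*17 + (⅑)*17² + (⅑)*(-93)*17) - 235) = 1/((-2/9 + 1891/3 - 1037/9 + (⅑)*289 - 527/3) - 235) = 1/((-2/9 + 1891/3 - 1037/9 + 289/9 - 527/3) - 235) = 1/(1114/3 - 235) = 1/(409/3) = 3/409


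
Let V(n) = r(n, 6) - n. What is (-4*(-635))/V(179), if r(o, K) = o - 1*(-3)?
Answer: 2540/3 ≈ 846.67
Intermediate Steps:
r(o, K) = 3 + o (r(o, K) = o + 3 = 3 + o)
V(n) = 3 (V(n) = (3 + n) - n = 3)
(-4*(-635))/V(179) = -4*(-635)/3 = -1*(-2540)*(1/3) = 2540*(1/3) = 2540/3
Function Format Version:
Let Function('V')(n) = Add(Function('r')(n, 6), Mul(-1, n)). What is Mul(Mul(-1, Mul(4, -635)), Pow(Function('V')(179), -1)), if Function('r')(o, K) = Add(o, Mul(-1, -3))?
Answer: Rational(2540, 3) ≈ 846.67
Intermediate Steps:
Function('r')(o, K) = Add(3, o) (Function('r')(o, K) = Add(o, 3) = Add(3, o))
Function('V')(n) = 3 (Function('V')(n) = Add(Add(3, n), Mul(-1, n)) = 3)
Mul(Mul(-1, Mul(4, -635)), Pow(Function('V')(179), -1)) = Mul(Mul(-1, Mul(4, -635)), Pow(3, -1)) = Mul(Mul(-1, -2540), Rational(1, 3)) = Mul(2540, Rational(1, 3)) = Rational(2540, 3)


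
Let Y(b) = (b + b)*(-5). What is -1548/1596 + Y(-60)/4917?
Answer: -184831/217987 ≈ -0.84790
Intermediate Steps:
Y(b) = -10*b (Y(b) = (2*b)*(-5) = -10*b)
-1548/1596 + Y(-60)/4917 = -1548/1596 - 10*(-60)/4917 = -1548*1/1596 + 600*(1/4917) = -129/133 + 200/1639 = -184831/217987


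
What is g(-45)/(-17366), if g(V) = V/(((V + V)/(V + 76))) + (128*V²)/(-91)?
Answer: 515579/3160612 ≈ 0.16313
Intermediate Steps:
g(V) = 38 + V/2 - 128*V²/91 (g(V) = V/(((2*V)/(76 + V))) + (128*V²)*(-1/91) = V/((2*V/(76 + V))) - 128*V²/91 = V*((76 + V)/(2*V)) - 128*V²/91 = (38 + V/2) - 128*V²/91 = 38 + V/2 - 128*V²/91)
g(-45)/(-17366) = (38 + (½)*(-45) - 128/91*(-45)²)/(-17366) = (38 - 45/2 - 128/91*2025)*(-1/17366) = (38 - 45/2 - 259200/91)*(-1/17366) = -515579/182*(-1/17366) = 515579/3160612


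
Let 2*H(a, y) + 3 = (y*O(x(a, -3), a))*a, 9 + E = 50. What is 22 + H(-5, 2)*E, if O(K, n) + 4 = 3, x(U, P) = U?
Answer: 331/2 ≈ 165.50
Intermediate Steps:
E = 41 (E = -9 + 50 = 41)
O(K, n) = -1 (O(K, n) = -4 + 3 = -1)
H(a, y) = -3/2 - a*y/2 (H(a, y) = -3/2 + ((y*(-1))*a)/2 = -3/2 + ((-y)*a)/2 = -3/2 + (-a*y)/2 = -3/2 - a*y/2)
22 + H(-5, 2)*E = 22 + (-3/2 - ½*(-5)*2)*41 = 22 + (-3/2 + 5)*41 = 22 + (7/2)*41 = 22 + 287/2 = 331/2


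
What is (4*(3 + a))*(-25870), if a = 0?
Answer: -310440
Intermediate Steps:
(4*(3 + a))*(-25870) = (4*(3 + 0))*(-25870) = (4*3)*(-25870) = 12*(-25870) = -310440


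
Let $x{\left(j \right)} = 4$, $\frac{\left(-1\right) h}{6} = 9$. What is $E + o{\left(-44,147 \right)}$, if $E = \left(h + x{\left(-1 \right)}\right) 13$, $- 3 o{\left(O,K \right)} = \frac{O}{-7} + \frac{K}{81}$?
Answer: $- \frac{370081}{567} \approx -652.7$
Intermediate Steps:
$h = -54$ ($h = \left(-6\right) 9 = -54$)
$o{\left(O,K \right)} = - \frac{K}{243} + \frac{O}{21}$ ($o{\left(O,K \right)} = - \frac{\frac{O}{-7} + \frac{K}{81}}{3} = - \frac{O \left(- \frac{1}{7}\right) + K \frac{1}{81}}{3} = - \frac{- \frac{O}{7} + \frac{K}{81}}{3} = - \frac{K}{243} + \frac{O}{21}$)
$E = -650$ ($E = \left(-54 + 4\right) 13 = \left(-50\right) 13 = -650$)
$E + o{\left(-44,147 \right)} = -650 + \left(\left(- \frac{1}{243}\right) 147 + \frac{1}{21} \left(-44\right)\right) = -650 - \frac{1531}{567} = - \frac{370081}{567}$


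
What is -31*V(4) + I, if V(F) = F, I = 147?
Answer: 23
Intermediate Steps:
-31*V(4) + I = -31*4 + 147 = -124 + 147 = 23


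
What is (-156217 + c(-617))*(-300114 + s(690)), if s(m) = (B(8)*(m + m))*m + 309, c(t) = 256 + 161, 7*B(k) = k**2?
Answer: -9167609307000/7 ≈ -1.3097e+12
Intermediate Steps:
B(k) = k**2/7
c(t) = 417
s(m) = 309 + 128*m**2/7 (s(m) = (((1/7)*8**2)*(m + m))*m + 309 = (((1/7)*64)*(2*m))*m + 309 = (64*(2*m)/7)*m + 309 = (128*m/7)*m + 309 = 128*m**2/7 + 309 = 309 + 128*m**2/7)
(-156217 + c(-617))*(-300114 + s(690)) = (-156217 + 417)*(-300114 + (309 + (128/7)*690**2)) = -155800*(-300114 + (309 + (128/7)*476100)) = -155800*(-300114 + (309 + 60940800/7)) = -155800*(-300114 + 60942963/7) = -155800*58842165/7 = -9167609307000/7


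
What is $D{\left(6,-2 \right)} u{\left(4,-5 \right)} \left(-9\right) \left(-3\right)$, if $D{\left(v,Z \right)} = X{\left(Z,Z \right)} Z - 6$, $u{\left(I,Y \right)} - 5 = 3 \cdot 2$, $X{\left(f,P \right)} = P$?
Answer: $-594$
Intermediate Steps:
$u{\left(I,Y \right)} = 11$ ($u{\left(I,Y \right)} = 5 + 3 \cdot 2 = 5 + 6 = 11$)
$D{\left(v,Z \right)} = -6 + Z^{2}$ ($D{\left(v,Z \right)} = Z Z - 6 = Z^{2} - 6 = -6 + Z^{2}$)
$D{\left(6,-2 \right)} u{\left(4,-5 \right)} \left(-9\right) \left(-3\right) = \left(-6 + \left(-2\right)^{2}\right) 11 \left(-9\right) \left(-3\right) = \left(-6 + 4\right) \left(-99\right) \left(-3\right) = \left(-2\right) \left(-99\right) \left(-3\right) = 198 \left(-3\right) = -594$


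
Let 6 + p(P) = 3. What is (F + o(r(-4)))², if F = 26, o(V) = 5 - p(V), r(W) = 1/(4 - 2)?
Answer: 1156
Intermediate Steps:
r(W) = ½ (r(W) = 1/2 = ½)
p(P) = -3 (p(P) = -6 + 3 = -3)
o(V) = 8 (o(V) = 5 - 1*(-3) = 5 + 3 = 8)
(F + o(r(-4)))² = (26 + 8)² = 34² = 1156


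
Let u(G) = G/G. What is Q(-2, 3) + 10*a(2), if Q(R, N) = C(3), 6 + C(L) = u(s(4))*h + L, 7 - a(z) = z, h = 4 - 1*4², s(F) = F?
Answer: 35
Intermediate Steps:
u(G) = 1
h = -12 (h = 4 - 1*16 = 4 - 16 = -12)
a(z) = 7 - z
C(L) = -18 + L (C(L) = -6 + (1*(-12) + L) = -6 + (-12 + L) = -18 + L)
Q(R, N) = -15 (Q(R, N) = -18 + 3 = -15)
Q(-2, 3) + 10*a(2) = -15 + 10*(7 - 1*2) = -15 + 10*(7 - 2) = -15 + 10*5 = -15 + 50 = 35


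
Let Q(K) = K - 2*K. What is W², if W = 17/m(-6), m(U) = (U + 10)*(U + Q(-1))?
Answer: 289/400 ≈ 0.72250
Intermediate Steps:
Q(K) = -K
m(U) = (1 + U)*(10 + U) (m(U) = (U + 10)*(U - 1*(-1)) = (10 + U)*(U + 1) = (10 + U)*(1 + U) = (1 + U)*(10 + U))
W = -17/20 (W = 17/(10 + (-6)² + 11*(-6)) = 17/(10 + 36 - 66) = 17/(-20) = 17*(-1/20) = -17/20 ≈ -0.85000)
W² = (-17/20)² = 289/400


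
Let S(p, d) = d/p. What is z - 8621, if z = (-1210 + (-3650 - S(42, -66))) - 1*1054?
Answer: -101734/7 ≈ -14533.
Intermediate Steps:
z = -41387/7 (z = (-1210 + (-3650 - (-66)/42)) - 1*1054 = (-1210 + (-3650 - (-66)/42)) - 1054 = (-1210 + (-3650 - 1*(-11/7))) - 1054 = (-1210 + (-3650 + 11/7)) - 1054 = (-1210 - 25539/7) - 1054 = -34009/7 - 1054 = -41387/7 ≈ -5912.4)
z - 8621 = -41387/7 - 8621 = -101734/7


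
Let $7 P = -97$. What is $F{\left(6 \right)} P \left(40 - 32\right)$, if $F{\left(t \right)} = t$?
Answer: $- \frac{4656}{7} \approx -665.14$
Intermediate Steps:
$P = - \frac{97}{7}$ ($P = \frac{1}{7} \left(-97\right) = - \frac{97}{7} \approx -13.857$)
$F{\left(6 \right)} P \left(40 - 32\right) = 6 \left(- \frac{97}{7}\right) \left(40 - 32\right) = - \frac{582 \left(40 - 32\right)}{7} = \left(- \frac{582}{7}\right) 8 = - \frac{4656}{7}$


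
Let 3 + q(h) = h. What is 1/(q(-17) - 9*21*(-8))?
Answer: 1/1492 ≈ 0.00067024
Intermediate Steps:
q(h) = -3 + h
1/(q(-17) - 9*21*(-8)) = 1/((-3 - 17) - 9*21*(-8)) = 1/(-20 - 189*(-8)) = 1/(-20 + 1512) = 1/1492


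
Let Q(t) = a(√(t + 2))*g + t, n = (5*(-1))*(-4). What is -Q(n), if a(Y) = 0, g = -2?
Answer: -20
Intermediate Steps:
n = 20 (n = -5*(-4) = 20)
Q(t) = t (Q(t) = 0*(-2) + t = 0 + t = t)
-Q(n) = -1*20 = -20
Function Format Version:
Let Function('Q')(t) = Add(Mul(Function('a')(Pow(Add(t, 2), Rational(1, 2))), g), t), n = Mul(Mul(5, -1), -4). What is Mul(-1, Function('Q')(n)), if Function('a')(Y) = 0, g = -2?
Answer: -20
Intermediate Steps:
n = 20 (n = Mul(-5, -4) = 20)
Function('Q')(t) = t (Function('Q')(t) = Add(Mul(0, -2), t) = Add(0, t) = t)
Mul(-1, Function('Q')(n)) = Mul(-1, 20) = -20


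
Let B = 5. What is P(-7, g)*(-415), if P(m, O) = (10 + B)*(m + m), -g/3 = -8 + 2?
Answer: 87150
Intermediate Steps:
g = 18 (g = -3*(-8 + 2) = -3*(-6) = 18)
P(m, O) = 30*m (P(m, O) = (10 + 5)*(m + m) = 15*(2*m) = 30*m)
P(-7, g)*(-415) = (30*(-7))*(-415) = -210*(-415) = 87150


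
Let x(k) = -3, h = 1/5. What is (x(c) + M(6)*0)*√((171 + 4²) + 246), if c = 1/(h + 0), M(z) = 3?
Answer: -3*√433 ≈ -62.426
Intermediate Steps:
h = ⅕ ≈ 0.20000
c = 5 (c = 1/(⅕ + 0) = 1/(⅕) = 5)
(x(c) + M(6)*0)*√((171 + 4²) + 246) = (-3 + 3*0)*√((171 + 4²) + 246) = (-3 + 0)*√((171 + 16) + 246) = -3*√(187 + 246) = -3*√433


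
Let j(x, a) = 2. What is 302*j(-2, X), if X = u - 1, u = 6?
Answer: 604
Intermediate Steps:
X = 5 (X = 6 - 1 = 5)
302*j(-2, X) = 302*2 = 604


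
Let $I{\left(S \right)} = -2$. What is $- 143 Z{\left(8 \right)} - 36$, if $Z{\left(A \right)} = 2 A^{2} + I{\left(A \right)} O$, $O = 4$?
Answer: $-17196$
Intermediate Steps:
$Z{\left(A \right)} = -8 + 2 A^{2}$ ($Z{\left(A \right)} = 2 A^{2} - 8 = -8 + 2 A^{2}$)
$- 143 Z{\left(8 \right)} - 36 = - 143 \left(-8 + 2 \cdot 8^{2}\right) - 36 = - 143 \left(-8 + 2 \cdot 64\right) - 36 = - 143 \left(-8 + 128\right) - 36 = \left(-143\right) 120 - 36 = -17160 - 36 = -17196$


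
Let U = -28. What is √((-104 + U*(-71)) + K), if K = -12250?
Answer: I*√10366 ≈ 101.81*I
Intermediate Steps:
√((-104 + U*(-71)) + K) = √((-104 - 28*(-71)) - 12250) = √((-104 + 1988) - 12250) = √(1884 - 12250) = √(-10366) = I*√10366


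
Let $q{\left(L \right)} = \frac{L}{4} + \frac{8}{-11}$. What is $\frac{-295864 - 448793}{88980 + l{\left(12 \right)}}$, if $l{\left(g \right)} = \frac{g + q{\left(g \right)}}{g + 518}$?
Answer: $- \frac{4341350310}{518753557} \approx -8.3688$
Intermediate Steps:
$q{\left(L \right)} = - \frac{8}{11} + \frac{L}{4}$ ($q{\left(L \right)} = L \frac{1}{4} + 8 \left(- \frac{1}{11}\right) = \frac{L}{4} - \frac{8}{11} = - \frac{8}{11} + \frac{L}{4}$)
$l{\left(g \right)} = \frac{- \frac{8}{11} + \frac{5 g}{4}}{518 + g}$ ($l{\left(g \right)} = \frac{g + \left(- \frac{8}{11} + \frac{g}{4}\right)}{g + 518} = \frac{- \frac{8}{11} + \frac{5 g}{4}}{518 + g}$)
$\frac{-295864 - 448793}{88980 + l{\left(12 \right)}} = \frac{-295864 - 448793}{88980 + \frac{-32 + 55 \cdot 12}{44 \left(518 + 12\right)}} = - \frac{744657}{88980 + \frac{-32 + 660}{44 \cdot 530}} = - \frac{744657}{88980 + \frac{1}{44} \cdot \frac{1}{530} \cdot 628} = - \frac{744657}{88980 + \frac{157}{5830}} = - \frac{744657}{\frac{518753557}{5830}} = \left(-744657\right) \frac{5830}{518753557} = - \frac{4341350310}{518753557}$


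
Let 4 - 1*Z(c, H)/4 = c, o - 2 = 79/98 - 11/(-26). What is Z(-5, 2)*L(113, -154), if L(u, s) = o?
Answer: 74052/637 ≈ 116.25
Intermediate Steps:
o = 2057/637 (o = 2 + (79/98 - 11/(-26)) = 2 + (79*(1/98) - 11*(-1/26)) = 2 + (79/98 + 11/26) = 2 + 783/637 = 2057/637 ≈ 3.2292)
L(u, s) = 2057/637
Z(c, H) = 16 - 4*c
Z(-5, 2)*L(113, -154) = (16 - 4*(-5))*(2057/637) = (16 + 20)*(2057/637) = 36*(2057/637) = 74052/637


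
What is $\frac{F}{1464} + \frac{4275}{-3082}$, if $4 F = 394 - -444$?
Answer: $- \frac{5612921}{4512048} \approx -1.244$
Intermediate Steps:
$F = \frac{419}{2}$ ($F = \frac{394 - -444}{4} = \frac{394 + 444}{4} = \frac{1}{4} \cdot 838 = \frac{419}{2} \approx 209.5$)
$\frac{F}{1464} + \frac{4275}{-3082} = \frac{419}{2 \cdot 1464} + \frac{4275}{-3082} = \frac{419}{2} \cdot \frac{1}{1464} + 4275 \left(- \frac{1}{3082}\right) = \frac{419}{2928} - \frac{4275}{3082} = - \frac{5612921}{4512048}$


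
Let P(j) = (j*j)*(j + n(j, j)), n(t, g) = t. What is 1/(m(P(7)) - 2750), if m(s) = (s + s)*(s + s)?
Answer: 1/1879634 ≈ 5.3202e-7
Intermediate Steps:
P(j) = 2*j**3 (P(j) = (j*j)*(j + j) = j**2*(2*j) = 2*j**3)
m(s) = 4*s**2 (m(s) = (2*s)*(2*s) = 4*s**2)
1/(m(P(7)) - 2750) = 1/(4*(2*7**3)**2 - 2750) = 1/(4*(2*343)**2 - 2750) = 1/(4*686**2 - 2750) = 1/(4*470596 - 2750) = 1/(1882384 - 2750) = 1/1879634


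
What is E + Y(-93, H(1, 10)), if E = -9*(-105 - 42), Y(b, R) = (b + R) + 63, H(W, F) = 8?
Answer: 1301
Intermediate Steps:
Y(b, R) = 63 + R + b (Y(b, R) = (R + b) + 63 = 63 + R + b)
E = 1323 (E = -9*(-147) = 1323)
E + Y(-93, H(1, 10)) = 1323 + (63 + 8 - 93) = 1323 - 22 = 1301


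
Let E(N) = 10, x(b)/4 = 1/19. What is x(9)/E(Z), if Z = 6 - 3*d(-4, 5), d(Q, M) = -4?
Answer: 2/95 ≈ 0.021053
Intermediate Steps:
x(b) = 4/19
Z = 18 (Z = 6 - 3*(-4) = 6 + 12 = 18)
x(9)/E(Z) = (4/19)/10 = (4/19)*(⅒) = 2/95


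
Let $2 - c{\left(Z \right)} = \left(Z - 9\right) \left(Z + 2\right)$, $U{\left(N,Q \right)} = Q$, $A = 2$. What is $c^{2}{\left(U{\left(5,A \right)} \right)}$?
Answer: $900$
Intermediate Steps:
$c{\left(Z \right)} = 2 - \left(-9 + Z\right) \left(2 + Z\right)$ ($c{\left(Z \right)} = 2 - \left(Z - 9\right) \left(Z + 2\right) = 2 - \left(-9 + Z\right) \left(2 + Z\right)$)
$c^{2}{\left(U{\left(5,A \right)} \right)} = \left(20 - 2^{2} + 7 \cdot 2\right)^{2} = \left(20 - 4 + 14\right)^{2} = 30^{2} = 900$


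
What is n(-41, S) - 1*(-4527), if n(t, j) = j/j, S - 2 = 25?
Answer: 4528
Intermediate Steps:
S = 27 (S = 2 + 25 = 27)
n(t, j) = 1
n(-41, S) - 1*(-4527) = 1 - 1*(-4527) = 1 + 4527 = 4528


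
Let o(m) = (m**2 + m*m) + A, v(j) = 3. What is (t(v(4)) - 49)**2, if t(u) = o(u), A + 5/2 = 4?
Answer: 3481/4 ≈ 870.25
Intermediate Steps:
A = 3/2 (A = -5/2 + 4 = 3/2 ≈ 1.5000)
o(m) = 3/2 + 2*m**2 (o(m) = (m**2 + m*m) + 3/2 = (m**2 + m**2) + 3/2 = 2*m**2 + 3/2 = 3/2 + 2*m**2)
t(u) = 3/2 + 2*u**2
(t(v(4)) - 49)**2 = ((3/2 + 2*3**2) - 49)**2 = ((3/2 + 2*9) - 49)**2 = ((3/2 + 18) - 49)**2 = (39/2 - 49)**2 = (-59/2)**2 = 3481/4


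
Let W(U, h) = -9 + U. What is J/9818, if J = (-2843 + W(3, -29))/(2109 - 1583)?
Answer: -2849/5164268 ≈ -0.00055168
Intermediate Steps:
J = -2849/526 (J = (-2843 + (-9 + 3))/(2109 - 1583) = (-2843 - 6)/526 = -2849*1/526 = -2849/526 ≈ -5.4164)
J/9818 = -2849/526/9818 = -2849/526*1/9818 = -2849/5164268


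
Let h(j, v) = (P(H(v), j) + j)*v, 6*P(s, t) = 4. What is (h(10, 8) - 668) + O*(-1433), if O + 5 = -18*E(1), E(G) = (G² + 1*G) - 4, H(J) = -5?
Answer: -135017/3 ≈ -45006.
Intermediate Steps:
E(G) = -4 + G + G² (E(G) = (G² + G) - 4 = (G + G²) - 4 = -4 + G + G²)
P(s, t) = ⅔ (P(s, t) = (⅙)*4 = ⅔)
h(j, v) = v*(⅔ + j) (h(j, v) = (⅔ + j)*v = v*(⅔ + j))
O = 31 (O = -5 - 18*(-4 + 1 + 1²) = -5 - 18*(-4 + 1 + 1) = -5 - 18*(-2) = -5 + 36 = 31)
(h(10, 8) - 668) + O*(-1433) = ((⅓)*8*(2 + 3*10) - 668) + 31*(-1433) = ((⅓)*8*(2 + 30) - 668) - 44423 = ((⅓)*8*32 - 668) - 44423 = (256/3 - 668) - 44423 = -1748/3 - 44423 = -135017/3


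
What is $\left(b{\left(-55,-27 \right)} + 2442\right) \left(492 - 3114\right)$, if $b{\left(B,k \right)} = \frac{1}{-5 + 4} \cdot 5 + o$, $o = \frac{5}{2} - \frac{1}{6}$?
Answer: $-6395932$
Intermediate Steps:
$o = \frac{7}{3}$ ($o = 5 \cdot \frac{1}{2} - \frac{1}{6} = \frac{5}{2} - \frac{1}{6} = \frac{7}{3} \approx 2.3333$)
$b{\left(B,k \right)} = - \frac{8}{3}$ ($b{\left(B,k \right)} = \frac{1}{-5 + 4} \cdot 5 + \frac{7}{3} = \frac{1}{-1} \cdot 5 + \frac{7}{3} = \left(-1\right) 5 + \frac{7}{3} = -5 + \frac{7}{3} = - \frac{8}{3}$)
$\left(b{\left(-55,-27 \right)} + 2442\right) \left(492 - 3114\right) = \left(- \frac{8}{3} + 2442\right) \left(492 - 3114\right) = \frac{7318}{3} \left(-2622\right) = -6395932$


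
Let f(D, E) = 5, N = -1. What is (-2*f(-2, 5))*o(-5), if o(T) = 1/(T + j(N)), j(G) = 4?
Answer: 10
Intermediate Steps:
o(T) = 1/(4 + T) (o(T) = 1/(T + 4) = 1/(4 + T))
(-2*f(-2, 5))*o(-5) = (-2*5)/(4 - 5) = -10/(-1) = -10*(-1) = 10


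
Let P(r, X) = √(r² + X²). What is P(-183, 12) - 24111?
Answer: -24111 + 3*√3737 ≈ -23928.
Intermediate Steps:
P(r, X) = √(X² + r²)
P(-183, 12) - 24111 = √(12² + (-183)²) - 24111 = √(144 + 33489) - 24111 = √33633 - 24111 = 3*√3737 - 24111 = -24111 + 3*√3737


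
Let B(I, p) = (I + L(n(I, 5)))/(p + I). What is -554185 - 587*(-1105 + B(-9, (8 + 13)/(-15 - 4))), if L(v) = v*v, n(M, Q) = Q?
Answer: 1144553/12 ≈ 95379.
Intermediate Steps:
L(v) = v²
B(I, p) = (25 + I)/(I + p) (B(I, p) = (I + 5²)/(p + I) = (I + 25)/(I + p) = (25 + I)/(I + p))
-554185 - 587*(-1105 + B(-9, (8 + 13)/(-15 - 4))) = -554185 - 587*(-1105 + (25 - 9)/(-9 + (8 + 13)/(-15 - 4))) = -554185 - 587*(-1105 + 16/(-9 + 21/(-19))) = -554185 - 587*(-1105 + 16/(-9 + 21*(-1/19))) = -554185 - 587*(-1105 + 16/(-9 - 21/19)) = -554185 - 587*(-1105 + 16/(-192/19)) = -554185 - 587*(-1105 - 19/192*16) = -554185 - 587*(-1105 - 19/12) = -554185 - 587*(-13279/12) = -554185 + 7794773/12 = 1144553/12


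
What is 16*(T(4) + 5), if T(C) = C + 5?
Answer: 224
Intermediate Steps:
T(C) = 5 + C
16*(T(4) + 5) = 16*((5 + 4) + 5) = 16*(9 + 5) = 16*14 = 224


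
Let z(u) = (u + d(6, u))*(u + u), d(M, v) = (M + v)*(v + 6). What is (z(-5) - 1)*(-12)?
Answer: -468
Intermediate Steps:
d(M, v) = (6 + v)*(M + v) (d(M, v) = (M + v)*(6 + v) = (6 + v)*(M + v))
z(u) = 2*u*(36 + u**2 + 13*u) (z(u) = (u + (u**2 + 6*6 + 6*u + 6*u))*(u + u) = (u + (u**2 + 36 + 6*u + 6*u))*(2*u) = (u + (36 + u**2 + 12*u))*(2*u) = (36 + u**2 + 13*u)*(2*u) = 2*u*(36 + u**2 + 13*u))
(z(-5) - 1)*(-12) = (2*(-5)*(36 + (-5)**2 + 13*(-5)) - 1)*(-12) = (2*(-5)*(36 + 25 - 65) - 1)*(-12) = (2*(-5)*(-4) - 1)*(-12) = (40 - 1)*(-12) = 39*(-12) = -468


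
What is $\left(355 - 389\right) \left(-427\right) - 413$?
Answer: $14105$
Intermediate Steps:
$\left(355 - 389\right) \left(-427\right) - 413 = \left(-34\right) \left(-427\right) - 413 = 14518 - 413 = 14105$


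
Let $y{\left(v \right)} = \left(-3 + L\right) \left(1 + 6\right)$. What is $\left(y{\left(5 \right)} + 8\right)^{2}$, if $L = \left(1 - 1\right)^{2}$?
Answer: $169$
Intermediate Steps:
$L = 0$ ($L = 0^{2} = 0$)
$y{\left(v \right)} = -21$ ($y{\left(v \right)} = \left(-3 + 0\right) \left(1 + 6\right) = \left(-3\right) 7 = -21$)
$\left(y{\left(5 \right)} + 8\right)^{2} = \left(-21 + 8\right)^{2} = \left(-13\right)^{2} = 169$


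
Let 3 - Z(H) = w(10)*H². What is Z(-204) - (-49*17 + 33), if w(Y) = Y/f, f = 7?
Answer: -410539/7 ≈ -58648.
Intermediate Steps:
w(Y) = Y/7
Z(H) = 3 - 10*H²/7 (Z(H) = 3 - (⅐)*10*H² = 3 - 10*H²/7)
Z(-204) - (-49*17 + 33) = (3 - 10/7*(-204)²) - (-49*17 + 33) = (3 - 10/7*41616) - (-833 + 33) = (3 - 416160/7) - 1*(-800) = -416139/7 + 800 = -410539/7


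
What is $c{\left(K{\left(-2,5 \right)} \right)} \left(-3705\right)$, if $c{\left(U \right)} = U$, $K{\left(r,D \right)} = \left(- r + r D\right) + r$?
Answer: $37050$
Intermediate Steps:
$K{\left(r,D \right)} = D r$ ($K{\left(r,D \right)} = \left(- r + D r\right) + r = D r$)
$c{\left(K{\left(-2,5 \right)} \right)} \left(-3705\right) = 5 \left(-2\right) \left(-3705\right) = \left(-10\right) \left(-3705\right) = 37050$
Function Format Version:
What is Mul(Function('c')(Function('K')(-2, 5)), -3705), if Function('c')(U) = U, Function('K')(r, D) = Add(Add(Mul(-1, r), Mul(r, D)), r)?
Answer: 37050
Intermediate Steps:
Function('K')(r, D) = Mul(D, r) (Function('K')(r, D) = Add(Add(Mul(-1, r), Mul(D, r)), r) = Mul(D, r))
Mul(Function('c')(Function('K')(-2, 5)), -3705) = Mul(Mul(5, -2), -3705) = Mul(-10, -3705) = 37050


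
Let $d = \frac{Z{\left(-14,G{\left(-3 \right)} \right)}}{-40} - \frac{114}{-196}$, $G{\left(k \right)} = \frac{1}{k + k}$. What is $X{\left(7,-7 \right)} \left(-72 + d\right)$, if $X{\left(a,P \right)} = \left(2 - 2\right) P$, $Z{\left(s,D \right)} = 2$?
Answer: $0$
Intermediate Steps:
$G{\left(k \right)} = \frac{1}{2 k}$
$d = \frac{521}{980}$ ($d = \frac{2}{-40} - \frac{114}{-196} = 2 \left(- \frac{1}{40}\right) - - \frac{57}{98} = - \frac{1}{20} + \frac{57}{98} = \frac{521}{980} \approx 0.53163$)
$X{\left(a,P \right)} = 0$ ($X{\left(a,P \right)} = 0 P = 0$)
$X{\left(7,-7 \right)} \left(-72 + d\right) = 0 \left(-72 + \frac{521}{980}\right) = 0 \left(- \frac{70039}{980}\right) = 0$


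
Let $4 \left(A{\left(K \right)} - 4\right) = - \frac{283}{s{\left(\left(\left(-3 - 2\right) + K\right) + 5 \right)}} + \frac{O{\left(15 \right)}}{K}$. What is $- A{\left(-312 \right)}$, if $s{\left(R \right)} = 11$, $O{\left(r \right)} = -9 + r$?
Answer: $\frac{5575}{2288} \approx 2.4366$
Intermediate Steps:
$A{\left(K \right)} = - \frac{107}{44} + \frac{3}{2 K}$ ($A{\left(K \right)} = 4 + \frac{- \frac{283}{11} + \frac{-9 + 15}{K}}{4} = 4 + \frac{\left(-283\right) \frac{1}{11} + \frac{6}{K}}{4} = 4 + \frac{- \frac{283}{11} + \frac{6}{K}}{4} = 4 - \left(\frac{283}{44} - \frac{3}{2 K}\right) = - \frac{107}{44} + \frac{3}{2 K}$)
$- A{\left(-312 \right)} = - \frac{66 - -33384}{44 \left(-312\right)} = - \frac{\left(-1\right) \left(66 + 33384\right)}{44 \cdot 312} = - \frac{\left(-1\right) 33450}{44 \cdot 312} = \left(-1\right) \left(- \frac{5575}{2288}\right) = \frac{5575}{2288}$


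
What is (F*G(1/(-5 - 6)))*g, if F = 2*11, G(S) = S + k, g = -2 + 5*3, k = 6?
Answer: 1690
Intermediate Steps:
g = 13 (g = -2 + 15 = 13)
G(S) = 6 + S (G(S) = S + 6 = 6 + S)
F = 22
(F*G(1/(-5 - 6)))*g = (22*(6 + 1/(-5 - 6)))*13 = (22*(6 + 1/(-11)))*13 = (22*(6 - 1/11))*13 = (22*(65/11))*13 = 130*13 = 1690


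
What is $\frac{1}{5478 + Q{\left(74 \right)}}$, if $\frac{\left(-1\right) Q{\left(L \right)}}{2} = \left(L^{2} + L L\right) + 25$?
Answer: $- \frac{1}{16476} \approx -6.0694 \cdot 10^{-5}$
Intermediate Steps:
$Q{\left(L \right)} = -50 - 4 L^{2}$ ($Q{\left(L \right)} = - 2 \left(\left(L^{2} + L L\right) + 25\right) = - 2 \left(\left(L^{2} + L^{2}\right) + 25\right) = - 2 \left(2 L^{2} + 25\right) = - 2 \left(25 + 2 L^{2}\right) = -50 - 4 L^{2}$)
$\frac{1}{5478 + Q{\left(74 \right)}} = \frac{1}{5478 - \left(50 + 4 \cdot 74^{2}\right)} = \frac{1}{5478 - 21954} = \frac{1}{-16476} = - \frac{1}{16476}$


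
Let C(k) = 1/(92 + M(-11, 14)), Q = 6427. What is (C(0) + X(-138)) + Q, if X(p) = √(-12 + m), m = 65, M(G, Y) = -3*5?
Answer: 494880/77 + √53 ≈ 6434.3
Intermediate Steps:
M(G, Y) = -15
X(p) = √53 (X(p) = √(-12 + 65) = √53)
C(k) = 1/77 (C(k) = 1/(92 - 15) = 1/77)
(C(0) + X(-138)) + Q = (1/77 + √53) + 6427 = 494880/77 + √53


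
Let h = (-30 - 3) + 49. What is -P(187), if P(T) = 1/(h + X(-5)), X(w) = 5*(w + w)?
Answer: 1/34 ≈ 0.029412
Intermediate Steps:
h = 16 (h = -33 + 49 = 16)
X(w) = 10*w (X(w) = 5*(2*w) = 10*w)
P(T) = -1/34 (P(T) = 1/(16 + 10*(-5)) = 1/(16 - 50) = 1/(-34) = -1/34)
-P(187) = -1*(-1/34) = 1/34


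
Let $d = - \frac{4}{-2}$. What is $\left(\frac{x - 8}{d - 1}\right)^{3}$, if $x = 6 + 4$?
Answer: $8$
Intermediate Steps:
$d = 2$ ($d = \left(-4\right) \left(- \frac{1}{2}\right) = 2$)
$x = 10$
$\left(\frac{x - 8}{d - 1}\right)^{3} = \left(\frac{10 - 8}{2 - 1}\right)^{3} = \left(\frac{2}{2 + \left(-4 + 3\right)}\right)^{3} = \left(\frac{2}{2 - 1}\right)^{3} = \left(\frac{2}{1}\right)^{3} = \left(2 \cdot 1\right)^{3} = 2^{3} = 8$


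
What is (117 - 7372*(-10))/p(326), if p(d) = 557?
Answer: 73837/557 ≈ 132.56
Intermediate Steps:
(117 - 7372*(-10))/p(326) = (117 - 7372*(-10))/557 = (117 - 194*(-380))*(1/557) = (117 + 73720)*(1/557) = 73837*(1/557) = 73837/557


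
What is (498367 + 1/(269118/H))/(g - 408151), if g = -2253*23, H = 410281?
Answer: -134119940587/123786206460 ≈ -1.0835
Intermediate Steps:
g = -51819
(498367 + 1/(269118/H))/(g - 408151) = (498367 + 1/(269118/410281))/(-51819 - 408151) = (498367 + 1/(269118*(1/410281)))/(-459970) = (498367 + 1/(269118/410281))*(-1/459970) = (498367 + 410281/269118)*(-1/459970) = (134119940587/269118)*(-1/459970) = -134119940587/123786206460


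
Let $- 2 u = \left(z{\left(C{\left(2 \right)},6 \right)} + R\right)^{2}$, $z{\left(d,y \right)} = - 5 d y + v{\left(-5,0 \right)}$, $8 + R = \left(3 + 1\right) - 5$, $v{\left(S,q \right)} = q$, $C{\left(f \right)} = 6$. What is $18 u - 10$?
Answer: $-321499$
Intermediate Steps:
$R = -9$ ($R = -8 + \left(\left(3 + 1\right) - 5\right) = -8 + \left(4 - 5\right) = -8 - 1 = -9$)
$z{\left(d,y \right)} = - 5 d y$ ($z{\left(d,y \right)} = - 5 d y + 0 = - 5 d y$)
$u = - \frac{35721}{2}$ ($u = - \frac{\left(\left(-5\right) 6 \cdot 6 - 9\right)^{2}}{2} = - \frac{\left(-180 - 9\right)^{2}}{2} = - \frac{\left(-189\right)^{2}}{2} = \left(- \frac{1}{2}\right) 35721 = - \frac{35721}{2} \approx -17861.0$)
$18 u - 10 = 18 \left(- \frac{35721}{2}\right) - 10 = -321489 - 10 = -321499$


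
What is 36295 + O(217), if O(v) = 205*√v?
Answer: 36295 + 205*√217 ≈ 39315.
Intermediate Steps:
36295 + O(217) = 36295 + 205*√217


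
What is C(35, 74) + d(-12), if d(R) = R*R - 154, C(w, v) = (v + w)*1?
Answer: 99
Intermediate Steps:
C(w, v) = v + w
d(R) = -154 + R² (d(R) = R² - 154 = -154 + R²)
C(35, 74) + d(-12) = (74 + 35) + (-154 + (-12)²) = 109 + (-154 + 144) = 109 - 10 = 99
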